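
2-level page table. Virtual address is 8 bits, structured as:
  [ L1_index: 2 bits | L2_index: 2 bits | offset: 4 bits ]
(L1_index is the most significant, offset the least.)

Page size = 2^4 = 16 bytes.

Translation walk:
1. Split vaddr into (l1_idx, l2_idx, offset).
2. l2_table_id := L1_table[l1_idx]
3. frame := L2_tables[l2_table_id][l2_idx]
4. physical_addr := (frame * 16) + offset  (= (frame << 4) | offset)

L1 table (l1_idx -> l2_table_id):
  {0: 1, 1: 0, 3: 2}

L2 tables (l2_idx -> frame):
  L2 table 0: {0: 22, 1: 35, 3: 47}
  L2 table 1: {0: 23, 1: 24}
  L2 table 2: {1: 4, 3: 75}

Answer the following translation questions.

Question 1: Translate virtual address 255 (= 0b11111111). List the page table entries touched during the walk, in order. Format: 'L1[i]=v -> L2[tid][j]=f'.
vaddr = 255 = 0b11111111
Split: l1_idx=3, l2_idx=3, offset=15

Answer: L1[3]=2 -> L2[2][3]=75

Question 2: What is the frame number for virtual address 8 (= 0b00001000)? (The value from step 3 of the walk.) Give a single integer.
vaddr = 8: l1_idx=0, l2_idx=0
L1[0] = 1; L2[1][0] = 23

Answer: 23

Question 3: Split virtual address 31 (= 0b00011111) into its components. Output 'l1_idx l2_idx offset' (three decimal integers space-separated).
vaddr = 31 = 0b00011111
  top 2 bits -> l1_idx = 0
  next 2 bits -> l2_idx = 1
  bottom 4 bits -> offset = 15

Answer: 0 1 15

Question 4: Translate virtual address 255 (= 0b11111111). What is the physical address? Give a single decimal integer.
vaddr = 255 = 0b11111111
Split: l1_idx=3, l2_idx=3, offset=15
L1[3] = 2
L2[2][3] = 75
paddr = 75 * 16 + 15 = 1215

Answer: 1215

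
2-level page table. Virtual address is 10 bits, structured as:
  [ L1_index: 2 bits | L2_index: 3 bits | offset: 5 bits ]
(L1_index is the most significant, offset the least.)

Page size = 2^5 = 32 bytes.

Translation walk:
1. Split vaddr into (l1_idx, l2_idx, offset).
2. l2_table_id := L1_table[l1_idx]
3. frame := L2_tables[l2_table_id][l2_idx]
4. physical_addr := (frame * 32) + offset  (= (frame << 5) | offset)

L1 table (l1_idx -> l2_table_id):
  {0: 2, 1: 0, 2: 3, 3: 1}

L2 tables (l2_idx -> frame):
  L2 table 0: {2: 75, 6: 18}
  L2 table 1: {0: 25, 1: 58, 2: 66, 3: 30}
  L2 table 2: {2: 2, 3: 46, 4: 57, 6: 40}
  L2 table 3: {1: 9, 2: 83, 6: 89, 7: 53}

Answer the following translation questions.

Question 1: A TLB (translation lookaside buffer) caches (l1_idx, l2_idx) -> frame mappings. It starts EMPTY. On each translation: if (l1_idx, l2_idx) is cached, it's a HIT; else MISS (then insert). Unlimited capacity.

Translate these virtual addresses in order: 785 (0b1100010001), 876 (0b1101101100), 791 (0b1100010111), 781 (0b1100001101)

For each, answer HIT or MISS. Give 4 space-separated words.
vaddr=785: (3,0) not in TLB -> MISS, insert
vaddr=876: (3,3) not in TLB -> MISS, insert
vaddr=791: (3,0) in TLB -> HIT
vaddr=781: (3,0) in TLB -> HIT

Answer: MISS MISS HIT HIT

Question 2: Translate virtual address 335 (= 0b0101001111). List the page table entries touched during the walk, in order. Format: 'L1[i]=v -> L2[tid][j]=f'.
vaddr = 335 = 0b0101001111
Split: l1_idx=1, l2_idx=2, offset=15

Answer: L1[1]=0 -> L2[0][2]=75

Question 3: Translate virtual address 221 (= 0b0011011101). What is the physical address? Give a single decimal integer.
Answer: 1309

Derivation:
vaddr = 221 = 0b0011011101
Split: l1_idx=0, l2_idx=6, offset=29
L1[0] = 2
L2[2][6] = 40
paddr = 40 * 32 + 29 = 1309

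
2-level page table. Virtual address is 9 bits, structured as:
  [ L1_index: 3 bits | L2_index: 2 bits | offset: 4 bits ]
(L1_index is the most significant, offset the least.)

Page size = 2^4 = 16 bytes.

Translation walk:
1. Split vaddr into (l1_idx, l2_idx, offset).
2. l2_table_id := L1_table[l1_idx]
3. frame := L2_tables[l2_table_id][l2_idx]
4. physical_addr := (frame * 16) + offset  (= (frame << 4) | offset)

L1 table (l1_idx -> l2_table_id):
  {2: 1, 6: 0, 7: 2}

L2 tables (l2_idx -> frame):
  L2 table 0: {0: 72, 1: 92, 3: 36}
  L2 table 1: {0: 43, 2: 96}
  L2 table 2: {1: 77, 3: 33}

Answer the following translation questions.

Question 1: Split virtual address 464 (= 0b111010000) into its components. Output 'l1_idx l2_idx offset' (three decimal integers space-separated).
vaddr = 464 = 0b111010000
  top 3 bits -> l1_idx = 7
  next 2 bits -> l2_idx = 1
  bottom 4 bits -> offset = 0

Answer: 7 1 0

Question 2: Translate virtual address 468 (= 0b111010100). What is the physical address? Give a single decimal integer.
Answer: 1236

Derivation:
vaddr = 468 = 0b111010100
Split: l1_idx=7, l2_idx=1, offset=4
L1[7] = 2
L2[2][1] = 77
paddr = 77 * 16 + 4 = 1236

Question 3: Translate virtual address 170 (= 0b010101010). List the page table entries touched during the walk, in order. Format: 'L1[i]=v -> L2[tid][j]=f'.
vaddr = 170 = 0b010101010
Split: l1_idx=2, l2_idx=2, offset=10

Answer: L1[2]=1 -> L2[1][2]=96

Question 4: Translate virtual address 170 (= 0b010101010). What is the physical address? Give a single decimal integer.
vaddr = 170 = 0b010101010
Split: l1_idx=2, l2_idx=2, offset=10
L1[2] = 1
L2[1][2] = 96
paddr = 96 * 16 + 10 = 1546

Answer: 1546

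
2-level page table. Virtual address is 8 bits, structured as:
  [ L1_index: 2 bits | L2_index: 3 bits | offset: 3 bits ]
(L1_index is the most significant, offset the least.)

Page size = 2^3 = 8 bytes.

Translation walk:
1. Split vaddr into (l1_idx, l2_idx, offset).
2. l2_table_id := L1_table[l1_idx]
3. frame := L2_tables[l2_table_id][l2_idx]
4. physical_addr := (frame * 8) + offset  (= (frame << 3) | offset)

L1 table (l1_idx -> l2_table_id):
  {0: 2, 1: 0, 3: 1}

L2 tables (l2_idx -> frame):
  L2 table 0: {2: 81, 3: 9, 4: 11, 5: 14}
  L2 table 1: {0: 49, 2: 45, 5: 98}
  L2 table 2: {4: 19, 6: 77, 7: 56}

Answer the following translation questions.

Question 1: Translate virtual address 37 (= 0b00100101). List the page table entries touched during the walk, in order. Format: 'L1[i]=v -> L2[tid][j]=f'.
vaddr = 37 = 0b00100101
Split: l1_idx=0, l2_idx=4, offset=5

Answer: L1[0]=2 -> L2[2][4]=19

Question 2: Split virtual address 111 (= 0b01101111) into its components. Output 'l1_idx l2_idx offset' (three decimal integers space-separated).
Answer: 1 5 7

Derivation:
vaddr = 111 = 0b01101111
  top 2 bits -> l1_idx = 1
  next 3 bits -> l2_idx = 5
  bottom 3 bits -> offset = 7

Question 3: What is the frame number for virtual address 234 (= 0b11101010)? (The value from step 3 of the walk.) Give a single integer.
vaddr = 234: l1_idx=3, l2_idx=5
L1[3] = 1; L2[1][5] = 98

Answer: 98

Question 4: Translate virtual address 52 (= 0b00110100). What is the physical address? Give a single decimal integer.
vaddr = 52 = 0b00110100
Split: l1_idx=0, l2_idx=6, offset=4
L1[0] = 2
L2[2][6] = 77
paddr = 77 * 8 + 4 = 620

Answer: 620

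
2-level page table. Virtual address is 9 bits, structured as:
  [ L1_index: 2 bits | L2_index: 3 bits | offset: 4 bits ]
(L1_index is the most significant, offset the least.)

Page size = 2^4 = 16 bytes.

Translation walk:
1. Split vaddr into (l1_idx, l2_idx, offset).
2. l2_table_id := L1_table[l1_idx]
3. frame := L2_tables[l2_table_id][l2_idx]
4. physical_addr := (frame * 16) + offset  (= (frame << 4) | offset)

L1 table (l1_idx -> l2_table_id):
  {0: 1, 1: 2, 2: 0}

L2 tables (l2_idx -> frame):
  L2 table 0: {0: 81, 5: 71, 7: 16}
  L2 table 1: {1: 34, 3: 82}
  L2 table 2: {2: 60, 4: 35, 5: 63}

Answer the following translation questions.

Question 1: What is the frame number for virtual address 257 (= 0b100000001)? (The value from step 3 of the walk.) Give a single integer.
vaddr = 257: l1_idx=2, l2_idx=0
L1[2] = 0; L2[0][0] = 81

Answer: 81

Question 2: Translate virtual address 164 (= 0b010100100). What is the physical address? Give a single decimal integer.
Answer: 964

Derivation:
vaddr = 164 = 0b010100100
Split: l1_idx=1, l2_idx=2, offset=4
L1[1] = 2
L2[2][2] = 60
paddr = 60 * 16 + 4 = 964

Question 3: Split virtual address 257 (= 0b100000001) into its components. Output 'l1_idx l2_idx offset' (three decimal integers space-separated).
vaddr = 257 = 0b100000001
  top 2 bits -> l1_idx = 2
  next 3 bits -> l2_idx = 0
  bottom 4 bits -> offset = 1

Answer: 2 0 1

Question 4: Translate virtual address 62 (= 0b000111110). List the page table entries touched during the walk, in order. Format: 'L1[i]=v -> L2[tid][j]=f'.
Answer: L1[0]=1 -> L2[1][3]=82

Derivation:
vaddr = 62 = 0b000111110
Split: l1_idx=0, l2_idx=3, offset=14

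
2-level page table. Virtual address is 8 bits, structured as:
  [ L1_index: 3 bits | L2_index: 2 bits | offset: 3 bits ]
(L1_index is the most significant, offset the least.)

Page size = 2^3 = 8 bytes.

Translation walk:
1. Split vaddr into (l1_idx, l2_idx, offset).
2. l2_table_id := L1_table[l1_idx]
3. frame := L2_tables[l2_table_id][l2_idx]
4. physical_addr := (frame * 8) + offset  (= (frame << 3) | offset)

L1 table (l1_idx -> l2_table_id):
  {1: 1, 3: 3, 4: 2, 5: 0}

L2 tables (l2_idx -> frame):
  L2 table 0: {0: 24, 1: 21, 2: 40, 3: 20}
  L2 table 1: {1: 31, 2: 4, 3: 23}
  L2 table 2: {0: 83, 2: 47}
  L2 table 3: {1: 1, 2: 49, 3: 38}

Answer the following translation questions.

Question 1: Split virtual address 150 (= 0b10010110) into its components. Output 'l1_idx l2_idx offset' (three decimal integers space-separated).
vaddr = 150 = 0b10010110
  top 3 bits -> l1_idx = 4
  next 2 bits -> l2_idx = 2
  bottom 3 bits -> offset = 6

Answer: 4 2 6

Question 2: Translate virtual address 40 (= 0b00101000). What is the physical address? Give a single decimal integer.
vaddr = 40 = 0b00101000
Split: l1_idx=1, l2_idx=1, offset=0
L1[1] = 1
L2[1][1] = 31
paddr = 31 * 8 + 0 = 248

Answer: 248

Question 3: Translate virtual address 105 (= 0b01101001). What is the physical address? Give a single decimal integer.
vaddr = 105 = 0b01101001
Split: l1_idx=3, l2_idx=1, offset=1
L1[3] = 3
L2[3][1] = 1
paddr = 1 * 8 + 1 = 9

Answer: 9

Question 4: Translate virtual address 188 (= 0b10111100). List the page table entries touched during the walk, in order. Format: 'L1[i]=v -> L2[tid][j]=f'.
Answer: L1[5]=0 -> L2[0][3]=20

Derivation:
vaddr = 188 = 0b10111100
Split: l1_idx=5, l2_idx=3, offset=4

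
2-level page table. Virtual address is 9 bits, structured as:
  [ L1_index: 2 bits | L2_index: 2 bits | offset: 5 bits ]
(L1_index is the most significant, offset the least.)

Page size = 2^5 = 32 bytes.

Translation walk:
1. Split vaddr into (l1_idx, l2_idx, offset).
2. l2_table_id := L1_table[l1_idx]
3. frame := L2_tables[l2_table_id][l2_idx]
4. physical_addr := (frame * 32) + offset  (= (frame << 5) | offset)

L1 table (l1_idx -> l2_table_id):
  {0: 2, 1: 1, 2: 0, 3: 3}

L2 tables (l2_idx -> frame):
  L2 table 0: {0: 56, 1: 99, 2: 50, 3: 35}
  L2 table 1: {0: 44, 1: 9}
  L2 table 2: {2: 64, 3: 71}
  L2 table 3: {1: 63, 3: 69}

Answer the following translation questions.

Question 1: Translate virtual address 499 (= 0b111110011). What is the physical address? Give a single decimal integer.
vaddr = 499 = 0b111110011
Split: l1_idx=3, l2_idx=3, offset=19
L1[3] = 3
L2[3][3] = 69
paddr = 69 * 32 + 19 = 2227

Answer: 2227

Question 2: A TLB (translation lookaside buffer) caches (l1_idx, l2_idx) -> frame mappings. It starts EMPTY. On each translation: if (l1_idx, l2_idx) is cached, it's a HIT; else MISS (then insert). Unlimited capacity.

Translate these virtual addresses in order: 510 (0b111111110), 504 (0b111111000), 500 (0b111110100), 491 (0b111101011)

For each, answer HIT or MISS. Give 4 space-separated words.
vaddr=510: (3,3) not in TLB -> MISS, insert
vaddr=504: (3,3) in TLB -> HIT
vaddr=500: (3,3) in TLB -> HIT
vaddr=491: (3,3) in TLB -> HIT

Answer: MISS HIT HIT HIT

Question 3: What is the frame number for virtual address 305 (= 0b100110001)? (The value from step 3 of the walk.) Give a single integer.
vaddr = 305: l1_idx=2, l2_idx=1
L1[2] = 0; L2[0][1] = 99

Answer: 99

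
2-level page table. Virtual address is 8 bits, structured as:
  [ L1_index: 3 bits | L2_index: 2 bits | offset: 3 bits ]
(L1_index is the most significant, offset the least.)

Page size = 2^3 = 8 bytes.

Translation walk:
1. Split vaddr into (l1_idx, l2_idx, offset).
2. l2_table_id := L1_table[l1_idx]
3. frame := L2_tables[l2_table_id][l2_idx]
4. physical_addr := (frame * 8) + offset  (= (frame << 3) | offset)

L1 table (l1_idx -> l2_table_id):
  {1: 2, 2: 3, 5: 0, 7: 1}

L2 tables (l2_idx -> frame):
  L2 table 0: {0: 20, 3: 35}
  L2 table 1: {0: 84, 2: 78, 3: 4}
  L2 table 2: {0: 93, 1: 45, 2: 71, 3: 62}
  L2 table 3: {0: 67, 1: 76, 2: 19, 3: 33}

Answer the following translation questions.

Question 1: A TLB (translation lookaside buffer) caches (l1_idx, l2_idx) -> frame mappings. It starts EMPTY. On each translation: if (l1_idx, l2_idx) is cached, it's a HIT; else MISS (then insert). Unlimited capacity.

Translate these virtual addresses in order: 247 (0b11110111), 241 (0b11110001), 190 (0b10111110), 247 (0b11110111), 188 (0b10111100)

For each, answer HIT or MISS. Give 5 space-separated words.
Answer: MISS HIT MISS HIT HIT

Derivation:
vaddr=247: (7,2) not in TLB -> MISS, insert
vaddr=241: (7,2) in TLB -> HIT
vaddr=190: (5,3) not in TLB -> MISS, insert
vaddr=247: (7,2) in TLB -> HIT
vaddr=188: (5,3) in TLB -> HIT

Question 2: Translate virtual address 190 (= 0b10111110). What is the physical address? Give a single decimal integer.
vaddr = 190 = 0b10111110
Split: l1_idx=5, l2_idx=3, offset=6
L1[5] = 0
L2[0][3] = 35
paddr = 35 * 8 + 6 = 286

Answer: 286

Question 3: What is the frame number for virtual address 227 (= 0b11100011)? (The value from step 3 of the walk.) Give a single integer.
Answer: 84

Derivation:
vaddr = 227: l1_idx=7, l2_idx=0
L1[7] = 1; L2[1][0] = 84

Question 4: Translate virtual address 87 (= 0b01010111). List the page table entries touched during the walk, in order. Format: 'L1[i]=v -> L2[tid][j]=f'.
Answer: L1[2]=3 -> L2[3][2]=19

Derivation:
vaddr = 87 = 0b01010111
Split: l1_idx=2, l2_idx=2, offset=7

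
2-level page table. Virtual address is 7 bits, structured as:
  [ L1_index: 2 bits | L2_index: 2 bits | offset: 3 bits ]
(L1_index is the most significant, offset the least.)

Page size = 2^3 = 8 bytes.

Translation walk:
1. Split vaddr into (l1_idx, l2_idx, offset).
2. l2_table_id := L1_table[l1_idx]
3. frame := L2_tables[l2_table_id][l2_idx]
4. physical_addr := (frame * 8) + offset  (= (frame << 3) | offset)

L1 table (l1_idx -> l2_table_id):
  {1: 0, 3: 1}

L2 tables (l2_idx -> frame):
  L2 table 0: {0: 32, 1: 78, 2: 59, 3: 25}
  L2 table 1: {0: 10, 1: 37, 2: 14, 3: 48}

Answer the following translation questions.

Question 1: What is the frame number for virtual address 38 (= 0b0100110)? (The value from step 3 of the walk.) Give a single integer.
vaddr = 38: l1_idx=1, l2_idx=0
L1[1] = 0; L2[0][0] = 32

Answer: 32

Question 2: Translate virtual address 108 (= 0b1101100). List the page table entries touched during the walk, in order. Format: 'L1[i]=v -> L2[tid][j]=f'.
Answer: L1[3]=1 -> L2[1][1]=37

Derivation:
vaddr = 108 = 0b1101100
Split: l1_idx=3, l2_idx=1, offset=4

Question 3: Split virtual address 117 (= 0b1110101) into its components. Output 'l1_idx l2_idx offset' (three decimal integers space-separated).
vaddr = 117 = 0b1110101
  top 2 bits -> l1_idx = 3
  next 2 bits -> l2_idx = 2
  bottom 3 bits -> offset = 5

Answer: 3 2 5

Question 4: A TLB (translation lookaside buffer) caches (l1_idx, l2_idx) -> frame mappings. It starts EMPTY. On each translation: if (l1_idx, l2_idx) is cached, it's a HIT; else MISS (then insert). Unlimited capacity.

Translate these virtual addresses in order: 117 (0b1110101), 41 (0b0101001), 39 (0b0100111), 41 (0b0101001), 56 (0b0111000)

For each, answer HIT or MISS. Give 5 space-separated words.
vaddr=117: (3,2) not in TLB -> MISS, insert
vaddr=41: (1,1) not in TLB -> MISS, insert
vaddr=39: (1,0) not in TLB -> MISS, insert
vaddr=41: (1,1) in TLB -> HIT
vaddr=56: (1,3) not in TLB -> MISS, insert

Answer: MISS MISS MISS HIT MISS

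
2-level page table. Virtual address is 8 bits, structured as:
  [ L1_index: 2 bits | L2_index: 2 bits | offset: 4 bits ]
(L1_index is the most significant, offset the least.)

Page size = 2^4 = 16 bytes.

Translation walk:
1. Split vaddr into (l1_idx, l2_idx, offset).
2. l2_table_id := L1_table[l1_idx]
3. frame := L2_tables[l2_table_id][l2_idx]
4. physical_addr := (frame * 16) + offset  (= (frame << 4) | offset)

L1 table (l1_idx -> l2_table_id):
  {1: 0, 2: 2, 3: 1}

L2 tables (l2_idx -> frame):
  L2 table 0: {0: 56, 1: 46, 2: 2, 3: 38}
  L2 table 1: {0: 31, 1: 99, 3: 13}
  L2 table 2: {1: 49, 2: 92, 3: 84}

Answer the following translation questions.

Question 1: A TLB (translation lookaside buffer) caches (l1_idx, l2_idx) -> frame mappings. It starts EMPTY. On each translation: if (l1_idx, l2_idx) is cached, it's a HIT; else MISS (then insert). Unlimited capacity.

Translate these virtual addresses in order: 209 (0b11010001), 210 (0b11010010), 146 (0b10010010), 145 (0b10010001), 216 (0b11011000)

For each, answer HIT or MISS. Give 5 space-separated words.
vaddr=209: (3,1) not in TLB -> MISS, insert
vaddr=210: (3,1) in TLB -> HIT
vaddr=146: (2,1) not in TLB -> MISS, insert
vaddr=145: (2,1) in TLB -> HIT
vaddr=216: (3,1) in TLB -> HIT

Answer: MISS HIT MISS HIT HIT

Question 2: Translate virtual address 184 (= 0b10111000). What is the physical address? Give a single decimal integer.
vaddr = 184 = 0b10111000
Split: l1_idx=2, l2_idx=3, offset=8
L1[2] = 2
L2[2][3] = 84
paddr = 84 * 16 + 8 = 1352

Answer: 1352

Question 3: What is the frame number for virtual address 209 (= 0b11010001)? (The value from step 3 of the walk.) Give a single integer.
Answer: 99

Derivation:
vaddr = 209: l1_idx=3, l2_idx=1
L1[3] = 1; L2[1][1] = 99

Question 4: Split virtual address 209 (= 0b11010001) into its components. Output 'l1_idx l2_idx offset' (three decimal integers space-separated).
vaddr = 209 = 0b11010001
  top 2 bits -> l1_idx = 3
  next 2 bits -> l2_idx = 1
  bottom 4 bits -> offset = 1

Answer: 3 1 1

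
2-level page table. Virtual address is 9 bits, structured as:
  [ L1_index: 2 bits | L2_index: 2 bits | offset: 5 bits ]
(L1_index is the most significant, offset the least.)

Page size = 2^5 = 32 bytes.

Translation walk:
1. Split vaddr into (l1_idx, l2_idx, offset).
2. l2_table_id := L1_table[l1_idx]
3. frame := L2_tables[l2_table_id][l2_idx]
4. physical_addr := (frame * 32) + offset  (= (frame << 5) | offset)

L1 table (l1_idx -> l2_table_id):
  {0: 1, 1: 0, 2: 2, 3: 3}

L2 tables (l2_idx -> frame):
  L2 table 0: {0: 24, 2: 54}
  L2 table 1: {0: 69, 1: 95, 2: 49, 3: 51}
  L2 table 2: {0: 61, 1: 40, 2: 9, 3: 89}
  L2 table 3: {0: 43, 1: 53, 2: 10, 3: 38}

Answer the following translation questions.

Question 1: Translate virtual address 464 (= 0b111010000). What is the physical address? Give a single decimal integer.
vaddr = 464 = 0b111010000
Split: l1_idx=3, l2_idx=2, offset=16
L1[3] = 3
L2[3][2] = 10
paddr = 10 * 32 + 16 = 336

Answer: 336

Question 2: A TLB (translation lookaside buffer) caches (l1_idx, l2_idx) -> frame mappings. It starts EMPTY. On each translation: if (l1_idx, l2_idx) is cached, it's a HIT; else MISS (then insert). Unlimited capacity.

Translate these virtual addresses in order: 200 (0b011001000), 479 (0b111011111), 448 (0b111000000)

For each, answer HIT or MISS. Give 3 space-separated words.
vaddr=200: (1,2) not in TLB -> MISS, insert
vaddr=479: (3,2) not in TLB -> MISS, insert
vaddr=448: (3,2) in TLB -> HIT

Answer: MISS MISS HIT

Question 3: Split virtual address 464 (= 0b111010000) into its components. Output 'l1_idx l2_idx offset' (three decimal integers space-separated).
vaddr = 464 = 0b111010000
  top 2 bits -> l1_idx = 3
  next 2 bits -> l2_idx = 2
  bottom 5 bits -> offset = 16

Answer: 3 2 16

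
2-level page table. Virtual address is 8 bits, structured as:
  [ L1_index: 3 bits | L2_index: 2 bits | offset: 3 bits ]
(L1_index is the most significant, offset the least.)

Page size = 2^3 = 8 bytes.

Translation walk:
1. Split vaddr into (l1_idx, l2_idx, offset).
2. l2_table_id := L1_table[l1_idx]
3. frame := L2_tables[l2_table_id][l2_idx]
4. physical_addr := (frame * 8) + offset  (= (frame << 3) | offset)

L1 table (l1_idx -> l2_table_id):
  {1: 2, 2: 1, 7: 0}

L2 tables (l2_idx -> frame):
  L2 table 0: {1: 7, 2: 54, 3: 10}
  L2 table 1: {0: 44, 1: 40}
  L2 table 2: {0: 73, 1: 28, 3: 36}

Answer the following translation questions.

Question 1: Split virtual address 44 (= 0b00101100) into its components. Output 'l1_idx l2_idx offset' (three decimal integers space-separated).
Answer: 1 1 4

Derivation:
vaddr = 44 = 0b00101100
  top 3 bits -> l1_idx = 1
  next 2 bits -> l2_idx = 1
  bottom 3 bits -> offset = 4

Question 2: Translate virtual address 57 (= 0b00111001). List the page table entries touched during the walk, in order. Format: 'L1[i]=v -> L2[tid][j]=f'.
Answer: L1[1]=2 -> L2[2][3]=36

Derivation:
vaddr = 57 = 0b00111001
Split: l1_idx=1, l2_idx=3, offset=1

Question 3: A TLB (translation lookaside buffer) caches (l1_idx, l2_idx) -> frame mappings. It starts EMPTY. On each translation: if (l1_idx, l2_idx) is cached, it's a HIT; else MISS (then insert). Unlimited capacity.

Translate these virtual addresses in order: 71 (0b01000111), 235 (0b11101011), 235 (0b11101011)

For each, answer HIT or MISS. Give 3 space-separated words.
Answer: MISS MISS HIT

Derivation:
vaddr=71: (2,0) not in TLB -> MISS, insert
vaddr=235: (7,1) not in TLB -> MISS, insert
vaddr=235: (7,1) in TLB -> HIT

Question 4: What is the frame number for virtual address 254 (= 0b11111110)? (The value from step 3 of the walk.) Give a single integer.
vaddr = 254: l1_idx=7, l2_idx=3
L1[7] = 0; L2[0][3] = 10

Answer: 10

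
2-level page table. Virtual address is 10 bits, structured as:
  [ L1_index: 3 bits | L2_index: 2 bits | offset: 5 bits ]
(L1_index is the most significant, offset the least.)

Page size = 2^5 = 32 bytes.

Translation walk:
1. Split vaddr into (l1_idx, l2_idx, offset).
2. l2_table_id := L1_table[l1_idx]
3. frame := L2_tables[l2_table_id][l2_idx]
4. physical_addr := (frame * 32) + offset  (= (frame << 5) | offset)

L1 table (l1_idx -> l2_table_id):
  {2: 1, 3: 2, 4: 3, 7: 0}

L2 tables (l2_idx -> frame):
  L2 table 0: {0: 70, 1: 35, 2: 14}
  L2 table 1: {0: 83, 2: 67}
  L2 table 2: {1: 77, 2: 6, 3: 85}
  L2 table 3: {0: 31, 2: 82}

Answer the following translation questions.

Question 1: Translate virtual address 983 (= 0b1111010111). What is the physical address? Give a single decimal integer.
vaddr = 983 = 0b1111010111
Split: l1_idx=7, l2_idx=2, offset=23
L1[7] = 0
L2[0][2] = 14
paddr = 14 * 32 + 23 = 471

Answer: 471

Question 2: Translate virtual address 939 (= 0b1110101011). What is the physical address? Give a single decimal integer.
vaddr = 939 = 0b1110101011
Split: l1_idx=7, l2_idx=1, offset=11
L1[7] = 0
L2[0][1] = 35
paddr = 35 * 32 + 11 = 1131

Answer: 1131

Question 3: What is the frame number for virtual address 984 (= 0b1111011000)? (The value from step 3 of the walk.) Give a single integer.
Answer: 14

Derivation:
vaddr = 984: l1_idx=7, l2_idx=2
L1[7] = 0; L2[0][2] = 14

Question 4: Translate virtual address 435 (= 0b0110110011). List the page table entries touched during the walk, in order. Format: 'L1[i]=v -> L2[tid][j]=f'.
Answer: L1[3]=2 -> L2[2][1]=77

Derivation:
vaddr = 435 = 0b0110110011
Split: l1_idx=3, l2_idx=1, offset=19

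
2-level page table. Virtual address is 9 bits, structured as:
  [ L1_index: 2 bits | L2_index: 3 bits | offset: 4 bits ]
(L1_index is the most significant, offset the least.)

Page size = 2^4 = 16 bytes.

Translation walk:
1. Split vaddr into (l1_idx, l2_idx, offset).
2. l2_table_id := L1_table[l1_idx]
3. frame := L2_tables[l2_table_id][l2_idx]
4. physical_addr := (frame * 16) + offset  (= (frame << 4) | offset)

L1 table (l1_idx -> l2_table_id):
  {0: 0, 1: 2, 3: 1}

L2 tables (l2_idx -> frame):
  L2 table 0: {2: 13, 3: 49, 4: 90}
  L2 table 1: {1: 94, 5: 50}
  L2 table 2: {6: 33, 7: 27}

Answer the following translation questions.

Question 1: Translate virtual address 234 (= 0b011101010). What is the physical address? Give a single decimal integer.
vaddr = 234 = 0b011101010
Split: l1_idx=1, l2_idx=6, offset=10
L1[1] = 2
L2[2][6] = 33
paddr = 33 * 16 + 10 = 538

Answer: 538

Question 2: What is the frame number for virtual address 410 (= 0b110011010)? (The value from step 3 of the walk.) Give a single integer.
vaddr = 410: l1_idx=3, l2_idx=1
L1[3] = 1; L2[1][1] = 94

Answer: 94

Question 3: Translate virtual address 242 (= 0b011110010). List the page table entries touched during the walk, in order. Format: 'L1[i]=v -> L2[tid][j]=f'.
Answer: L1[1]=2 -> L2[2][7]=27

Derivation:
vaddr = 242 = 0b011110010
Split: l1_idx=1, l2_idx=7, offset=2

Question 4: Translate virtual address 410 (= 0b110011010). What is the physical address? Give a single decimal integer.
Answer: 1514

Derivation:
vaddr = 410 = 0b110011010
Split: l1_idx=3, l2_idx=1, offset=10
L1[3] = 1
L2[1][1] = 94
paddr = 94 * 16 + 10 = 1514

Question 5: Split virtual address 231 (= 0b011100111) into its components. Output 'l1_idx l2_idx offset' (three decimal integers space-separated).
Answer: 1 6 7

Derivation:
vaddr = 231 = 0b011100111
  top 2 bits -> l1_idx = 1
  next 3 bits -> l2_idx = 6
  bottom 4 bits -> offset = 7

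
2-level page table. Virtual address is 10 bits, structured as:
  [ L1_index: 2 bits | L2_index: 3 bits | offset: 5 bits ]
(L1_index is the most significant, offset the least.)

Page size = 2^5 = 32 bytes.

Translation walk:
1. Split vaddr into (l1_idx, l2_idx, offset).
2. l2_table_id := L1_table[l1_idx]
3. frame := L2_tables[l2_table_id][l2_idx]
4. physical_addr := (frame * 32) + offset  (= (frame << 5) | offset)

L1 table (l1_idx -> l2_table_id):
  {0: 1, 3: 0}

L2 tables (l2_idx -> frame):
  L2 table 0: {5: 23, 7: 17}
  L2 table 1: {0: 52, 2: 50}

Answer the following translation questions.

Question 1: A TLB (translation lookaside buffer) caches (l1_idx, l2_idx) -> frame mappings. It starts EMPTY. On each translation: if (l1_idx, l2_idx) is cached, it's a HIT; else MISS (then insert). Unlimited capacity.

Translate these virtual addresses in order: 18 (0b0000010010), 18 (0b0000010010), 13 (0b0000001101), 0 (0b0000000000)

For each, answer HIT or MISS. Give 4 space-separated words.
vaddr=18: (0,0) not in TLB -> MISS, insert
vaddr=18: (0,0) in TLB -> HIT
vaddr=13: (0,0) in TLB -> HIT
vaddr=0: (0,0) in TLB -> HIT

Answer: MISS HIT HIT HIT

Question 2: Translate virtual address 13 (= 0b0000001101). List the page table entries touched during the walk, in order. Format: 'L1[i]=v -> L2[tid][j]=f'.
Answer: L1[0]=1 -> L2[1][0]=52

Derivation:
vaddr = 13 = 0b0000001101
Split: l1_idx=0, l2_idx=0, offset=13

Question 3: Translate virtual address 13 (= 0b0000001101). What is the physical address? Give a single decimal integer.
vaddr = 13 = 0b0000001101
Split: l1_idx=0, l2_idx=0, offset=13
L1[0] = 1
L2[1][0] = 52
paddr = 52 * 32 + 13 = 1677

Answer: 1677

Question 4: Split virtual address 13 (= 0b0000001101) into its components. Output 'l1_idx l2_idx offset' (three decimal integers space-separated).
vaddr = 13 = 0b0000001101
  top 2 bits -> l1_idx = 0
  next 3 bits -> l2_idx = 0
  bottom 5 bits -> offset = 13

Answer: 0 0 13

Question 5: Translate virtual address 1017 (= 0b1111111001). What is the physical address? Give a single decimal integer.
vaddr = 1017 = 0b1111111001
Split: l1_idx=3, l2_idx=7, offset=25
L1[3] = 0
L2[0][7] = 17
paddr = 17 * 32 + 25 = 569

Answer: 569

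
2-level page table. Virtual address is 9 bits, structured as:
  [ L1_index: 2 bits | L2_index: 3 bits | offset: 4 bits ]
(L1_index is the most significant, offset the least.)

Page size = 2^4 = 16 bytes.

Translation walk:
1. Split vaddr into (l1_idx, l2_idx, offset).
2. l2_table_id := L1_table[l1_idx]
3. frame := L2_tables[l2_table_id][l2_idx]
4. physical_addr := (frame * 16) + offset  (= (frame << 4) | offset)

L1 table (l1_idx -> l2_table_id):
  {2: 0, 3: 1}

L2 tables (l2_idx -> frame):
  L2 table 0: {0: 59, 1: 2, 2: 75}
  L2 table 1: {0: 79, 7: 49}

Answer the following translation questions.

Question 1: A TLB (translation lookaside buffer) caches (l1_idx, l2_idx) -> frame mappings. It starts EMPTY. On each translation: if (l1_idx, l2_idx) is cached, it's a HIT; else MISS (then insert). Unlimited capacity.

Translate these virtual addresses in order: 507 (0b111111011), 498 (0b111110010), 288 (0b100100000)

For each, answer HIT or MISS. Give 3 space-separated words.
vaddr=507: (3,7) not in TLB -> MISS, insert
vaddr=498: (3,7) in TLB -> HIT
vaddr=288: (2,2) not in TLB -> MISS, insert

Answer: MISS HIT MISS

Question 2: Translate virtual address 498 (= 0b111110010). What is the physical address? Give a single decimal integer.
vaddr = 498 = 0b111110010
Split: l1_idx=3, l2_idx=7, offset=2
L1[3] = 1
L2[1][7] = 49
paddr = 49 * 16 + 2 = 786

Answer: 786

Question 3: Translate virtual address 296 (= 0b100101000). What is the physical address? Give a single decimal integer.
Answer: 1208

Derivation:
vaddr = 296 = 0b100101000
Split: l1_idx=2, l2_idx=2, offset=8
L1[2] = 0
L2[0][2] = 75
paddr = 75 * 16 + 8 = 1208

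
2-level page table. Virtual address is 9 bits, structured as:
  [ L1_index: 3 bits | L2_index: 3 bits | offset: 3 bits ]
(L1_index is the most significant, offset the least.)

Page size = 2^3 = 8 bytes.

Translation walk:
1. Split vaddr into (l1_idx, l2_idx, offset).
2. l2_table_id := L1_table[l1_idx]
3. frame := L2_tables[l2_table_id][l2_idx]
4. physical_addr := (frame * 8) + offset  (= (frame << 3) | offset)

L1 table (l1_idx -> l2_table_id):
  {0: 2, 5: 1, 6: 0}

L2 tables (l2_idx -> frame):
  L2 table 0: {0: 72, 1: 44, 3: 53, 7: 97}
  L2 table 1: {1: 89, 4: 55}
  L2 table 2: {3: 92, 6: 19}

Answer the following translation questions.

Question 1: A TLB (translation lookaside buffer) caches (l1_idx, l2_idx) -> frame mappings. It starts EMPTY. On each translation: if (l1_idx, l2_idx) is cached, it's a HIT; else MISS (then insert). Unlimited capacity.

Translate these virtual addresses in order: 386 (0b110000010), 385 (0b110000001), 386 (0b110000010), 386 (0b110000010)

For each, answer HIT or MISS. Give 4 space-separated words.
vaddr=386: (6,0) not in TLB -> MISS, insert
vaddr=385: (6,0) in TLB -> HIT
vaddr=386: (6,0) in TLB -> HIT
vaddr=386: (6,0) in TLB -> HIT

Answer: MISS HIT HIT HIT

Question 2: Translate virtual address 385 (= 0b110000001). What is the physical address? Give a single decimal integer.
vaddr = 385 = 0b110000001
Split: l1_idx=6, l2_idx=0, offset=1
L1[6] = 0
L2[0][0] = 72
paddr = 72 * 8 + 1 = 577

Answer: 577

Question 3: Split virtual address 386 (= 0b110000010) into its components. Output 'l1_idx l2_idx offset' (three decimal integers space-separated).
vaddr = 386 = 0b110000010
  top 3 bits -> l1_idx = 6
  next 3 bits -> l2_idx = 0
  bottom 3 bits -> offset = 2

Answer: 6 0 2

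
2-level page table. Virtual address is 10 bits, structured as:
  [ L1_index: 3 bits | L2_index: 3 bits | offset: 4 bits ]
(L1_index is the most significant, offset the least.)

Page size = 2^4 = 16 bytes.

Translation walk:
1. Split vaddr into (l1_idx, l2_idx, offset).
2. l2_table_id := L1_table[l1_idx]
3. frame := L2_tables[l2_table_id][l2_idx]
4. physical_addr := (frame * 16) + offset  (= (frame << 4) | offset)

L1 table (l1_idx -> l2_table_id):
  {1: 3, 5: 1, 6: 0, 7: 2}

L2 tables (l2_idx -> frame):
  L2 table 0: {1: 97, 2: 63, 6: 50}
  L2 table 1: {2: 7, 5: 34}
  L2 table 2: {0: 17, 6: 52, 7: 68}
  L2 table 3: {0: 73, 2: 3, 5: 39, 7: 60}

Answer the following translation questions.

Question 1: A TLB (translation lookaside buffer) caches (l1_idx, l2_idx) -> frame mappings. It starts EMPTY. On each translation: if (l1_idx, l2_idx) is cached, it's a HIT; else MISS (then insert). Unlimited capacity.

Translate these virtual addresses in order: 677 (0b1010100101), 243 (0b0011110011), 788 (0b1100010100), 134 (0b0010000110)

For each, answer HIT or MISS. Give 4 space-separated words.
Answer: MISS MISS MISS MISS

Derivation:
vaddr=677: (5,2) not in TLB -> MISS, insert
vaddr=243: (1,7) not in TLB -> MISS, insert
vaddr=788: (6,1) not in TLB -> MISS, insert
vaddr=134: (1,0) not in TLB -> MISS, insert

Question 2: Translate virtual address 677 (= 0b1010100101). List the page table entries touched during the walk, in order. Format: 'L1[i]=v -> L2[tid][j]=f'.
vaddr = 677 = 0b1010100101
Split: l1_idx=5, l2_idx=2, offset=5

Answer: L1[5]=1 -> L2[1][2]=7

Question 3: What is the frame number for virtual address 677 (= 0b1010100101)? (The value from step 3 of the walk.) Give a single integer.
vaddr = 677: l1_idx=5, l2_idx=2
L1[5] = 1; L2[1][2] = 7

Answer: 7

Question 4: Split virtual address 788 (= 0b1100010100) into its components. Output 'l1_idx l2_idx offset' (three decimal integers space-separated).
vaddr = 788 = 0b1100010100
  top 3 bits -> l1_idx = 6
  next 3 bits -> l2_idx = 1
  bottom 4 bits -> offset = 4

Answer: 6 1 4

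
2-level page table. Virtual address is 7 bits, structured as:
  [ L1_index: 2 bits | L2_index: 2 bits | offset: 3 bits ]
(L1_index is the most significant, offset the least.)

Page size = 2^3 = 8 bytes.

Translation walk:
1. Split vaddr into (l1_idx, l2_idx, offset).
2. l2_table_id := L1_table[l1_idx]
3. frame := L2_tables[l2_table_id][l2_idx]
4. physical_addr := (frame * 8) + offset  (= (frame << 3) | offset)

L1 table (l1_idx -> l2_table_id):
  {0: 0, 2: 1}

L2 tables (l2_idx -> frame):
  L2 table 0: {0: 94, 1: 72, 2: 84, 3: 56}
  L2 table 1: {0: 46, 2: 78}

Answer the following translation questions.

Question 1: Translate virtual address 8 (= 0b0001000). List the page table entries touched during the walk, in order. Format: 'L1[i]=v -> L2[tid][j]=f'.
vaddr = 8 = 0b0001000
Split: l1_idx=0, l2_idx=1, offset=0

Answer: L1[0]=0 -> L2[0][1]=72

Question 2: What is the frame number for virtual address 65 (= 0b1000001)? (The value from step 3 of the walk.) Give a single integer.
Answer: 46

Derivation:
vaddr = 65: l1_idx=2, l2_idx=0
L1[2] = 1; L2[1][0] = 46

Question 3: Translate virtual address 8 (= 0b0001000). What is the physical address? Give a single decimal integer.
Answer: 576

Derivation:
vaddr = 8 = 0b0001000
Split: l1_idx=0, l2_idx=1, offset=0
L1[0] = 0
L2[0][1] = 72
paddr = 72 * 8 + 0 = 576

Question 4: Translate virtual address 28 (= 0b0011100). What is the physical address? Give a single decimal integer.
vaddr = 28 = 0b0011100
Split: l1_idx=0, l2_idx=3, offset=4
L1[0] = 0
L2[0][3] = 56
paddr = 56 * 8 + 4 = 452

Answer: 452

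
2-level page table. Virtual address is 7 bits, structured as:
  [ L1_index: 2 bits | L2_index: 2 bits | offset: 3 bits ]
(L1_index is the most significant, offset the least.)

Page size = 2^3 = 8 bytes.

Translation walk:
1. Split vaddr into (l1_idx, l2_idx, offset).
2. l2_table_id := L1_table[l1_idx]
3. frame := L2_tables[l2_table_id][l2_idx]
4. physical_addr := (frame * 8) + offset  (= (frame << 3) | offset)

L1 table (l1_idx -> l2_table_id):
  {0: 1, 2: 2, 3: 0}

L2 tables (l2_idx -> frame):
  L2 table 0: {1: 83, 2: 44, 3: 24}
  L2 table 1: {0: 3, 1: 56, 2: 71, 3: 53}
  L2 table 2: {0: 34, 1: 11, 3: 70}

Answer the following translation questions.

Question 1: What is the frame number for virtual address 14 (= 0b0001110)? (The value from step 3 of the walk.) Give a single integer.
Answer: 56

Derivation:
vaddr = 14: l1_idx=0, l2_idx=1
L1[0] = 1; L2[1][1] = 56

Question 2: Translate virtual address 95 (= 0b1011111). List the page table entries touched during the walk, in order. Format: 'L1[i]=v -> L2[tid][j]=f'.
Answer: L1[2]=2 -> L2[2][3]=70

Derivation:
vaddr = 95 = 0b1011111
Split: l1_idx=2, l2_idx=3, offset=7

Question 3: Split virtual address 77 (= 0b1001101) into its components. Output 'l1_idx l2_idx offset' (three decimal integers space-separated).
Answer: 2 1 5

Derivation:
vaddr = 77 = 0b1001101
  top 2 bits -> l1_idx = 2
  next 2 bits -> l2_idx = 1
  bottom 3 bits -> offset = 5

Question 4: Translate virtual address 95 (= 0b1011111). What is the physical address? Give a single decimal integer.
Answer: 567

Derivation:
vaddr = 95 = 0b1011111
Split: l1_idx=2, l2_idx=3, offset=7
L1[2] = 2
L2[2][3] = 70
paddr = 70 * 8 + 7 = 567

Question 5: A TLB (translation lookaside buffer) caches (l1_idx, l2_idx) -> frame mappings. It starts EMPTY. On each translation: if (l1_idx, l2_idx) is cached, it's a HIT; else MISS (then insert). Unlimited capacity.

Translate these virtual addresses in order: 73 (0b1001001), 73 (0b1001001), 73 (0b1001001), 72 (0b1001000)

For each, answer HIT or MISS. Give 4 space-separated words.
vaddr=73: (2,1) not in TLB -> MISS, insert
vaddr=73: (2,1) in TLB -> HIT
vaddr=73: (2,1) in TLB -> HIT
vaddr=72: (2,1) in TLB -> HIT

Answer: MISS HIT HIT HIT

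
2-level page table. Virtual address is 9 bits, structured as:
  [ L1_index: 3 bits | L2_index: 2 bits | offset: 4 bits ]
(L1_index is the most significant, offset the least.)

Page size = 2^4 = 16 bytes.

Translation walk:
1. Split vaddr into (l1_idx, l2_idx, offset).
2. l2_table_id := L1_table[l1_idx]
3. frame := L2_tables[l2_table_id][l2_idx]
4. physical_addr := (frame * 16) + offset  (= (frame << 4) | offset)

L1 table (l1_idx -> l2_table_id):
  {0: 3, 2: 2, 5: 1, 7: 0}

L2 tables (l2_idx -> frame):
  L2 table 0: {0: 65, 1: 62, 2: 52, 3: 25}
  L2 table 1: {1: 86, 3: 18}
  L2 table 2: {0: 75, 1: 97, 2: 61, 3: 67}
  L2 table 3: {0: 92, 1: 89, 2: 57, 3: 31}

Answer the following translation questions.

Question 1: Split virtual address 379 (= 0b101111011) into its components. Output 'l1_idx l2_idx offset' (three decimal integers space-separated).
vaddr = 379 = 0b101111011
  top 3 bits -> l1_idx = 5
  next 2 bits -> l2_idx = 3
  bottom 4 bits -> offset = 11

Answer: 5 3 11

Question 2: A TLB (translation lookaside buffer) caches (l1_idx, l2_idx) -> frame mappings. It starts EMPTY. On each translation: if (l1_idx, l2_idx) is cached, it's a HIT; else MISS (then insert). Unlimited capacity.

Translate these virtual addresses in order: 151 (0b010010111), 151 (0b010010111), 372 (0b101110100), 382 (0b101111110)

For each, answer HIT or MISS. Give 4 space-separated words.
Answer: MISS HIT MISS HIT

Derivation:
vaddr=151: (2,1) not in TLB -> MISS, insert
vaddr=151: (2,1) in TLB -> HIT
vaddr=372: (5,3) not in TLB -> MISS, insert
vaddr=382: (5,3) in TLB -> HIT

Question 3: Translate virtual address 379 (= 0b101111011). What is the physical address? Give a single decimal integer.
Answer: 299

Derivation:
vaddr = 379 = 0b101111011
Split: l1_idx=5, l2_idx=3, offset=11
L1[5] = 1
L2[1][3] = 18
paddr = 18 * 16 + 11 = 299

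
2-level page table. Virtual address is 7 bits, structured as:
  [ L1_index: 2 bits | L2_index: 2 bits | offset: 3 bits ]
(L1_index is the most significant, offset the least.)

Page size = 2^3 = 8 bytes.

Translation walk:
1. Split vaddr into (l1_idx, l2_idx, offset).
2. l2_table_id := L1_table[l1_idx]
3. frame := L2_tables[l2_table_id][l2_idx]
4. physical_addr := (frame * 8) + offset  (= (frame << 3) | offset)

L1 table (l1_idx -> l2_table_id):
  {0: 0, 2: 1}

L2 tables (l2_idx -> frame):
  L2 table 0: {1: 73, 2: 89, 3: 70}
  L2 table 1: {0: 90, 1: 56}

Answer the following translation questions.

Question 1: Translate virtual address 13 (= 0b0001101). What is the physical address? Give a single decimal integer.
Answer: 589

Derivation:
vaddr = 13 = 0b0001101
Split: l1_idx=0, l2_idx=1, offset=5
L1[0] = 0
L2[0][1] = 73
paddr = 73 * 8 + 5 = 589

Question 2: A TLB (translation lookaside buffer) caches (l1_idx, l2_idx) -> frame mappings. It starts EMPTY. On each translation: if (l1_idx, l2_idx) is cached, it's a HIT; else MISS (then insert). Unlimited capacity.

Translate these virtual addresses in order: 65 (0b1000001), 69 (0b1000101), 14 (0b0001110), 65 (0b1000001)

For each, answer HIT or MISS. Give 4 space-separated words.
Answer: MISS HIT MISS HIT

Derivation:
vaddr=65: (2,0) not in TLB -> MISS, insert
vaddr=69: (2,0) in TLB -> HIT
vaddr=14: (0,1) not in TLB -> MISS, insert
vaddr=65: (2,0) in TLB -> HIT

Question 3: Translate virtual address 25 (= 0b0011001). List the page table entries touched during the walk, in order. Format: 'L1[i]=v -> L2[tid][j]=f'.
vaddr = 25 = 0b0011001
Split: l1_idx=0, l2_idx=3, offset=1

Answer: L1[0]=0 -> L2[0][3]=70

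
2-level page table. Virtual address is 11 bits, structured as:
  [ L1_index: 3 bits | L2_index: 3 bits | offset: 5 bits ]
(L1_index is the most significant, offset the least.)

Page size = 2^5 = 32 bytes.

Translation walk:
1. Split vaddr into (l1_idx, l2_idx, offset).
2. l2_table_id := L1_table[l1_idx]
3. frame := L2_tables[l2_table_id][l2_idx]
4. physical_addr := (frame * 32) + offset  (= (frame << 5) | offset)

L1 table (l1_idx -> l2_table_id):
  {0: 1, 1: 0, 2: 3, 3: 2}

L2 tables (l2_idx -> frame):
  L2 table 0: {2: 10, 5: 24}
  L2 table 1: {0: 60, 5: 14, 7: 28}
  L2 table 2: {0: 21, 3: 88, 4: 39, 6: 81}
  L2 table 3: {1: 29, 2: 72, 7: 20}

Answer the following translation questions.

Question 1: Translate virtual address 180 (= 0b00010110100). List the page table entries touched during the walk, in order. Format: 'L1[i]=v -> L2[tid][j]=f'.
vaddr = 180 = 0b00010110100
Split: l1_idx=0, l2_idx=5, offset=20

Answer: L1[0]=1 -> L2[1][5]=14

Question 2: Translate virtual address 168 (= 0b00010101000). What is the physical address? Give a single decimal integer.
vaddr = 168 = 0b00010101000
Split: l1_idx=0, l2_idx=5, offset=8
L1[0] = 1
L2[1][5] = 14
paddr = 14 * 32 + 8 = 456

Answer: 456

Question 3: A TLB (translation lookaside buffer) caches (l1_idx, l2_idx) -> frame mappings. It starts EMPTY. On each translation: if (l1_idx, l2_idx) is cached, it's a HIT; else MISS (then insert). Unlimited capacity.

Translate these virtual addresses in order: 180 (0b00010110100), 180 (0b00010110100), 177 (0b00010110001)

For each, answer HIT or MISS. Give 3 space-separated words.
vaddr=180: (0,5) not in TLB -> MISS, insert
vaddr=180: (0,5) in TLB -> HIT
vaddr=177: (0,5) in TLB -> HIT

Answer: MISS HIT HIT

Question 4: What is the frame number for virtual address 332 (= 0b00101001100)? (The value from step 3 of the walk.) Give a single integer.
vaddr = 332: l1_idx=1, l2_idx=2
L1[1] = 0; L2[0][2] = 10

Answer: 10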